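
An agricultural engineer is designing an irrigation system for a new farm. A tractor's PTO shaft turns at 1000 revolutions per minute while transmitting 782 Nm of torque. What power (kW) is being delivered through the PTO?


P = 2*pi*n*T / 60000
  = 2*pi * 1000 * 782 / 60000
  = 4913450.91 / 60000
  = 81.89 kW


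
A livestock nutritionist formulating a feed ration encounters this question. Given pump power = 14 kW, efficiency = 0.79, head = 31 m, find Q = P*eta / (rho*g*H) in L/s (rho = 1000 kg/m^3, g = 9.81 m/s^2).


Q = (P * 1000 * eta) / (rho * g * H)
  = (14 * 1000 * 0.79) / (1000 * 9.81 * 31)
  = 11060 / 304110
  = 0.03637 m^3/s = 36.37 L/s


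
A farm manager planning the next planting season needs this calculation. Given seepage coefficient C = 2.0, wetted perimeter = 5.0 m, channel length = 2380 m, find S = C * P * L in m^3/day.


S = C * P * L
  = 2.0 * 5.0 * 2380
  = 23800 m^3/day


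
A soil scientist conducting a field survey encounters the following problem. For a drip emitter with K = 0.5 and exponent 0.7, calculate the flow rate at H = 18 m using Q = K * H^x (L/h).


Q = K * H^x
  = 0.5 * 18^0.7
  = 0.5 * 7.5629
  = 3.78 L/h


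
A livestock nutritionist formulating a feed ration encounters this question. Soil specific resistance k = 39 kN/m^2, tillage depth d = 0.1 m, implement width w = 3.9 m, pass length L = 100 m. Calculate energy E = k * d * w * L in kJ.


E = k * d * w * L
  = 39 * 0.1 * 3.9 * 100
  = 1521 kJ


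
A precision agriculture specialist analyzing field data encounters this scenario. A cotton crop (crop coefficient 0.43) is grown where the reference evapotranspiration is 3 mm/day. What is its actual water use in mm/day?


ETc = Kc * ET0
    = 0.43 * 3
    = 1.29 mm/day


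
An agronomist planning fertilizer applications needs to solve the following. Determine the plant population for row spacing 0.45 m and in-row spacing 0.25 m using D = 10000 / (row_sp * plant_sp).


D = 10000 / (row_sp * plant_sp)
  = 10000 / (0.45 * 0.25)
  = 10000 / 0.1125
  = 88888.89 plants/ha


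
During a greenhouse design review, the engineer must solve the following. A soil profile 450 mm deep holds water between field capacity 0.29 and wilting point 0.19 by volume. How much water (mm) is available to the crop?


AW = (FC - WP) * D
   = (0.29 - 0.19) * 450
   = 0.10 * 450
   = 45 mm


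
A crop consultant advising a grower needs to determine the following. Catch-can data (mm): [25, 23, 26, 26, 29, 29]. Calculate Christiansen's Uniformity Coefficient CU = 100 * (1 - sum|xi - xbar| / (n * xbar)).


xbar = 158 / 6 = 26.333
sum|xi - xbar| = 10.667
CU = 100 * (1 - 10.667 / (6 * 26.333))
   = 100 * (1 - 0.0675)
   = 93.25%


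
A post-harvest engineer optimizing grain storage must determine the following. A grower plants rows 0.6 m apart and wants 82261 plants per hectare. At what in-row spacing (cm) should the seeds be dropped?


spacing = 10000 / (row_sp * density)
        = 10000 / (0.6 * 82261)
        = 10000 / 49356.60
        = 0.20261 m = 20.26 cm


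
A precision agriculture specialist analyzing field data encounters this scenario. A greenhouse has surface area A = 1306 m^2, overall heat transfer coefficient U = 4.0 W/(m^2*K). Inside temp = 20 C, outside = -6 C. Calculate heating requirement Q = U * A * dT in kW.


dT = 20 - (-6) = 26 K
Q = U * A * dT
  = 4.0 * 1306 * 26
  = 135824 W = 135.82 kW


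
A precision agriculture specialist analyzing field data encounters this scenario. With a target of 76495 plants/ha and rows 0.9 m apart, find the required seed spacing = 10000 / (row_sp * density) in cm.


spacing = 10000 / (row_sp * density)
        = 10000 / (0.9 * 76495)
        = 10000 / 68845.50
        = 0.14525 m = 14.53 cm


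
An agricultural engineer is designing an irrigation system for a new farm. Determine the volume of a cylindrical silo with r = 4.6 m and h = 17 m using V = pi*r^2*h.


V = pi * r^2 * h
  = pi * 4.6^2 * 17
  = pi * 21.16 * 17
  = 1130.09 m^3


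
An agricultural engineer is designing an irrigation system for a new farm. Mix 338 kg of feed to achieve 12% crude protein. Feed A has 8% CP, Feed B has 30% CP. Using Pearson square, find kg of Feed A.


parts_A = CP_b - target = 30 - 12 = 18
parts_B = target - CP_a = 12 - 8 = 4
total_parts = 18 + 4 = 22
Feed A = 338 * 18 / 22 = 276.55 kg
Feed B = 338 * 4 / 22 = 61.45 kg

276.55 kg


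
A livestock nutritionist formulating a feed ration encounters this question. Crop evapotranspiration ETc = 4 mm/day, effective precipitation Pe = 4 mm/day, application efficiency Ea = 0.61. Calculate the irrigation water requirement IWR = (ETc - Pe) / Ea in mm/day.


IWR = (ETc - Pe) / Ea
    = (4 - 4) / 0.61
    = 0 / 0.61
    = 0 mm/day


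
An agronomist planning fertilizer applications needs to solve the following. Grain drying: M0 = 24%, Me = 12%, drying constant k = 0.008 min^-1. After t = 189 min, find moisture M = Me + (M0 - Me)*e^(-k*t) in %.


M = Me + (M0 - Me) * e^(-k*t)
  = 12 + (24 - 12) * e^(-0.008*189)
  = 12 + 12 * e^(-1.512)
  = 12 + 12 * 0.22047
  = 12 + 2.6456
  = 14.65%


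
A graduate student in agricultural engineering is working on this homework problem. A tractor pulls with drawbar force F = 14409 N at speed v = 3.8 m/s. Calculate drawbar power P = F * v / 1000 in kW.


P = F * v / 1000
  = 14409 * 3.8 / 1000
  = 54754.20 / 1000
  = 54.75 kW


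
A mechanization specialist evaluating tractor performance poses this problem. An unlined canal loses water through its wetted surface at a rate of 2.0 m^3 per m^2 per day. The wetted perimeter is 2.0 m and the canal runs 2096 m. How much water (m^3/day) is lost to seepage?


S = C * P * L
  = 2.0 * 2.0 * 2096
  = 8384 m^3/day


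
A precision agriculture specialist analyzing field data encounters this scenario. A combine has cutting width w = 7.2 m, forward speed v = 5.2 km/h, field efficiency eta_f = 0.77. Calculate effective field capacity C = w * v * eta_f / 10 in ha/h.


C = w * v * eta_f / 10
  = 7.2 * 5.2 * 0.77 / 10
  = 28.83 / 10
  = 2.88 ha/h


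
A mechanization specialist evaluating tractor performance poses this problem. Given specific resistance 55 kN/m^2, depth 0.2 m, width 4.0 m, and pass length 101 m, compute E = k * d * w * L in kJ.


E = k * d * w * L
  = 55 * 0.2 * 4.0 * 101
  = 4444 kJ


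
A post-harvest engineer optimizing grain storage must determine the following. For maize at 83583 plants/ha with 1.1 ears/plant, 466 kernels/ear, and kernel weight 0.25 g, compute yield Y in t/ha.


Y = density * ears * kernels * kw
  = 83583 * 1.1 * 466 * 0.25 g/ha
  = 10711161.45 g/ha
  = 10711.16 kg/ha = 10.71 t/ha


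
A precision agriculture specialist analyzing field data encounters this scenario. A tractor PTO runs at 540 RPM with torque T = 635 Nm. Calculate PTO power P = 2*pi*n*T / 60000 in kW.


P = 2*pi*n*T / 60000
  = 2*pi * 540 * 635 / 60000
  = 2154504.24 / 60000
  = 35.91 kW


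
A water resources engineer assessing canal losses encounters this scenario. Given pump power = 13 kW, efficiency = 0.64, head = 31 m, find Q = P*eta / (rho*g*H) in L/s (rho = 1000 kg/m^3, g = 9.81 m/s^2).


Q = (P * 1000 * eta) / (rho * g * H)
  = (13 * 1000 * 0.64) / (1000 * 9.81 * 31)
  = 8320 / 304110
  = 0.02736 m^3/s = 27.36 L/s


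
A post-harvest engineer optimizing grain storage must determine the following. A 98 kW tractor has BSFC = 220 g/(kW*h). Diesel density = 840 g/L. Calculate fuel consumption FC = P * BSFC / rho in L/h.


FC = P * BSFC / rho_fuel
   = 98 * 220 / 840
   = 21560 / 840
   = 25.67 L/h


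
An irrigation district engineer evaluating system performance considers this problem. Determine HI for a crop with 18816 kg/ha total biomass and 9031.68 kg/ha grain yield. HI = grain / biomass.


HI = grain_yield / biomass
   = 9031.68 / 18816
   = 0.48


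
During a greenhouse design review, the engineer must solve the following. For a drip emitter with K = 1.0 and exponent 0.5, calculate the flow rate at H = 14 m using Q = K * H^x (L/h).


Q = K * H^x
  = 1.0 * 14^0.5
  = 1.0 * 3.7417
  = 3.74 L/h


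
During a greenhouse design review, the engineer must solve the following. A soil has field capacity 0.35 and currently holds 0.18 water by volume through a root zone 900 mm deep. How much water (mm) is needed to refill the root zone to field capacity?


SMD = (FC - theta) * D
    = (0.35 - 0.18) * 900
    = 0.170 * 900
    = 153 mm


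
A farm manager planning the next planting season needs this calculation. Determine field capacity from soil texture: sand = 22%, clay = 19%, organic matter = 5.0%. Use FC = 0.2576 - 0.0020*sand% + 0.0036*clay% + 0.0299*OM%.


FC = 0.2576 - 0.0020*22 + 0.0036*19 + 0.0299*5.0
   = 0.2576 - 0.0440 + 0.0684 + 0.1495
   = 0.4315


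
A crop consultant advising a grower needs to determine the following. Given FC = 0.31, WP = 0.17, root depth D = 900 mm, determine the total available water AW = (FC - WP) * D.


AW = (FC - WP) * D
   = (0.31 - 0.17) * 900
   = 0.14 * 900
   = 126 mm


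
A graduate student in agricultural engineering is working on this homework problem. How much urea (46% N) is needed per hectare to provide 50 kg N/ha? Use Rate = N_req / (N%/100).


Rate = N_required / (N_content / 100)
     = 50 / (46 / 100)
     = 50 / 0.46
     = 108.70 kg/ha


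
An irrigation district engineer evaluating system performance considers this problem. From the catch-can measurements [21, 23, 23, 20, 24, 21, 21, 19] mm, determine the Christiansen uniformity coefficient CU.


xbar = 172 / 8 = 21.500
sum|xi - xbar| = 11
CU = 100 * (1 - 11 / (8 * 21.500))
   = 100 * (1 - 0.0640)
   = 93.60%


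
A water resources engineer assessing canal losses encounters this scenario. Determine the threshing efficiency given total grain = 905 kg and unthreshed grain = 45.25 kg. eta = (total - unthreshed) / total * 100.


eta = (total - unthreshed) / total * 100
    = (905 - 45.25) / 905 * 100
    = 859.75 / 905 * 100
    = 95%


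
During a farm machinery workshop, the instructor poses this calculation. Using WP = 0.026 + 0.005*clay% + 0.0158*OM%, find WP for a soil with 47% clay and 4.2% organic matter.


WP = 0.026 + 0.005*47 + 0.0158*4.2
   = 0.026 + 0.2350 + 0.0664
   = 0.3274


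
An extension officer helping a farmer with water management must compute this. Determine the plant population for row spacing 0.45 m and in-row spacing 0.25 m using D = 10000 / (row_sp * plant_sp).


D = 10000 / (row_sp * plant_sp)
  = 10000 / (0.45 * 0.25)
  = 10000 / 0.1125
  = 88888.89 plants/ha


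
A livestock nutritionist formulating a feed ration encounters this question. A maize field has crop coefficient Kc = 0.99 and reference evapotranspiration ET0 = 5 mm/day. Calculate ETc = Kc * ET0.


ETc = Kc * ET0
    = 0.99 * 5
    = 4.95 mm/day


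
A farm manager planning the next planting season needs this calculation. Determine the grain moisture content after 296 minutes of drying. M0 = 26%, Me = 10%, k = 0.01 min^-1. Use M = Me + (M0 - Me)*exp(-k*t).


M = Me + (M0 - Me) * e^(-k*t)
  = 10 + (26 - 10) * e^(-0.01*296)
  = 10 + 16 * e^(-2.960)
  = 10 + 16 * 0.05182
  = 10 + 0.8291
  = 10.83%


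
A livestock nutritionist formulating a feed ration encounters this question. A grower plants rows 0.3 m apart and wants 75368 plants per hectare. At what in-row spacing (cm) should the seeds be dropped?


spacing = 10000 / (row_sp * density)
        = 10000 / (0.3 * 75368)
        = 10000 / 22610.40
        = 0.44227 m = 44.23 cm


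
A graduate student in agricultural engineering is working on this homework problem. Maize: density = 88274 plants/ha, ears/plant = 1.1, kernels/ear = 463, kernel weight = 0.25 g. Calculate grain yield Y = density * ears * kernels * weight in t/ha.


Y = density * ears * kernels * kw
  = 88274 * 1.1 * 463 * 0.25 g/ha
  = 11239487.05 g/ha
  = 11239.49 kg/ha = 11.24 t/ha


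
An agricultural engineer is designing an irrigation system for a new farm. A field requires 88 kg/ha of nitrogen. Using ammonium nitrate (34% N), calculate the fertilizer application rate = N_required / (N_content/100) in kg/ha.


Rate = N_required / (N_content / 100)
     = 88 / (34 / 100)
     = 88 / 0.34
     = 258.82 kg/ha


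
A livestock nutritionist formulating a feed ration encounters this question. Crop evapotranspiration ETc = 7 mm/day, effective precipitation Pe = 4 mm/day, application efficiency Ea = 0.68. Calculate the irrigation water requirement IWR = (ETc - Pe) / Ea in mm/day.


IWR = (ETc - Pe) / Ea
    = (7 - 4) / 0.68
    = 3 / 0.68
    = 4.41 mm/day


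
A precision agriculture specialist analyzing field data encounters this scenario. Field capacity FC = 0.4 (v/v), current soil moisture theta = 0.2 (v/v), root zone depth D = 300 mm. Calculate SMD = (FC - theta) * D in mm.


SMD = (FC - theta) * D
    = (0.4 - 0.2) * 300
    = 0.200 * 300
    = 60 mm


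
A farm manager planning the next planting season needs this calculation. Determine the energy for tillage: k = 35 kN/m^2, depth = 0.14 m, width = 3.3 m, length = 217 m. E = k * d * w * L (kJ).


E = k * d * w * L
  = 35 * 0.14 * 3.3 * 217
  = 3508.89 kJ


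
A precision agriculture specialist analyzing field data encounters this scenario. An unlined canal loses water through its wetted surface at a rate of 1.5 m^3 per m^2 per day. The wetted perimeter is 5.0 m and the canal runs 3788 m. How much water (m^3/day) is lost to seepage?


S = C * P * L
  = 1.5 * 5.0 * 3788
  = 28410 m^3/day


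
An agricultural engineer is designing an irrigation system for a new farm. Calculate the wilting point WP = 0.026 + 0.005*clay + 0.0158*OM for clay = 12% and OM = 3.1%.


WP = 0.026 + 0.005*12 + 0.0158*3.1
   = 0.026 + 0.0600 + 0.0490
   = 0.1350


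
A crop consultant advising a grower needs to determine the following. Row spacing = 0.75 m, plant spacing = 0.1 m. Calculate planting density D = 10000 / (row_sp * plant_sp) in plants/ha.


D = 10000 / (row_sp * plant_sp)
  = 10000 / (0.75 * 0.1)
  = 10000 / 0.0750
  = 133333.33 plants/ha


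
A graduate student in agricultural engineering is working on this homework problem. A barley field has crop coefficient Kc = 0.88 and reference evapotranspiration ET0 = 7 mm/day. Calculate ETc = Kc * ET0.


ETc = Kc * ET0
    = 0.88 * 7
    = 6.16 mm/day


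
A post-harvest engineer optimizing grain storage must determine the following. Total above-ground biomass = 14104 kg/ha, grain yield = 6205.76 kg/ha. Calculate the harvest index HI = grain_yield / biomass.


HI = grain_yield / biomass
   = 6205.76 / 14104
   = 0.44


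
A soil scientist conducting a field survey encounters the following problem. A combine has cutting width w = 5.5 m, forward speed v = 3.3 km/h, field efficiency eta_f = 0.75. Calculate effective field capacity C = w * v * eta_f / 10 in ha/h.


C = w * v * eta_f / 10
  = 5.5 * 3.3 * 0.75 / 10
  = 13.61 / 10
  = 1.36 ha/h


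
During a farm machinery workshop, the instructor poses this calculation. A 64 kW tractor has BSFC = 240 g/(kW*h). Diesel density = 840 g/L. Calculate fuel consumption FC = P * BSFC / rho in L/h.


FC = P * BSFC / rho_fuel
   = 64 * 240 / 840
   = 15360 / 840
   = 18.29 L/h


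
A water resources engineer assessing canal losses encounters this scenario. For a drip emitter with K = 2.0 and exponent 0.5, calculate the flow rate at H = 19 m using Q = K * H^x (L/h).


Q = K * H^x
  = 2.0 * 19^0.5
  = 2.0 * 4.3589
  = 8.72 L/h


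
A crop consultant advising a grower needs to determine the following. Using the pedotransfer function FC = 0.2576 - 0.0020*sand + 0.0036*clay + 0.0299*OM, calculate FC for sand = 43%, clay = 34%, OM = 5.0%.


FC = 0.2576 - 0.0020*43 + 0.0036*34 + 0.0299*5.0
   = 0.2576 - 0.0860 + 0.1224 + 0.1495
   = 0.4435


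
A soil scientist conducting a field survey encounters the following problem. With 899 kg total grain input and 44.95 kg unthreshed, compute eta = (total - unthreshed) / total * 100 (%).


eta = (total - unthreshed) / total * 100
    = (899 - 44.95) / 899 * 100
    = 854.05 / 899 * 100
    = 95%


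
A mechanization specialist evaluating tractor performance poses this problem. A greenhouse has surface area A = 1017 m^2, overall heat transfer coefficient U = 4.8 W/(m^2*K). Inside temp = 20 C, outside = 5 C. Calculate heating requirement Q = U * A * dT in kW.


dT = 20 - (5) = 15 K
Q = U * A * dT
  = 4.8 * 1017 * 15
  = 73224 W = 73.22 kW


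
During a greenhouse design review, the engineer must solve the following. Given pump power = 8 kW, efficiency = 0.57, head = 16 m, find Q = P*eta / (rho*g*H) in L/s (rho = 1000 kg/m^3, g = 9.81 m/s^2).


Q = (P * 1000 * eta) / (rho * g * H)
  = (8 * 1000 * 0.57) / (1000 * 9.81 * 16)
  = 4560 / 156960
  = 0.02905 m^3/s = 29.05 L/s


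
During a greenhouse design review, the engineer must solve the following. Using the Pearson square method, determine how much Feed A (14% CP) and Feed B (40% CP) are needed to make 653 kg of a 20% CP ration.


parts_A = CP_b - target = 40 - 20 = 20
parts_B = target - CP_a = 20 - 14 = 6
total_parts = 20 + 6 = 26
Feed A = 653 * 20 / 26 = 502.31 kg
Feed B = 653 * 6 / 26 = 150.69 kg

502.31 kg


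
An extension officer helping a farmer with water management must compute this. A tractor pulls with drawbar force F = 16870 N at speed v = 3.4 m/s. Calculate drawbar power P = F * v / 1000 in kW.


P = F * v / 1000
  = 16870 * 3.4 / 1000
  = 57358 / 1000
  = 57.36 kW


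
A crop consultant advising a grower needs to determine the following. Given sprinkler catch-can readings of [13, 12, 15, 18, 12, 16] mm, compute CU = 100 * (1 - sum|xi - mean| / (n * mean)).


xbar = 86 / 6 = 14.333
sum|xi - xbar| = 12
CU = 100 * (1 - 12 / (6 * 14.333))
   = 100 * (1 - 0.1395)
   = 86.05%


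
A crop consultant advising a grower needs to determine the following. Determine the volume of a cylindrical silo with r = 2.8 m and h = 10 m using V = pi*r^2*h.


V = pi * r^2 * h
  = pi * 2.8^2 * 10
  = pi * 7.84 * 10
  = 246.30 m^3


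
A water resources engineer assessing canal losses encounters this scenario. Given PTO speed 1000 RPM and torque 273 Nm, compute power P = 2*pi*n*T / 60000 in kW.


P = 2*pi*n*T / 60000
  = 2*pi * 1000 * 273 / 60000
  = 1715309.59 / 60000
  = 28.59 kW


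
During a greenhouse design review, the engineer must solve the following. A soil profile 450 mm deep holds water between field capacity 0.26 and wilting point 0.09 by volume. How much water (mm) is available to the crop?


AW = (FC - WP) * D
   = (0.26 - 0.09) * 450
   = 0.17 * 450
   = 76.50 mm


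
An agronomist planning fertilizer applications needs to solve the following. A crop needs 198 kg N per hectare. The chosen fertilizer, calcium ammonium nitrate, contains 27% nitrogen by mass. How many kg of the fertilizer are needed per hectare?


Rate = N_required / (N_content / 100)
     = 198 / (27 / 100)
     = 198 / 0.27
     = 733.33 kg/ha


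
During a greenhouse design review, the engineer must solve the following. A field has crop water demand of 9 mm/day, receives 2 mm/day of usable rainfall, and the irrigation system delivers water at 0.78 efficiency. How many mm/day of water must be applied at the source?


IWR = (ETc - Pe) / Ea
    = (9 - 2) / 0.78
    = 7 / 0.78
    = 8.97 mm/day


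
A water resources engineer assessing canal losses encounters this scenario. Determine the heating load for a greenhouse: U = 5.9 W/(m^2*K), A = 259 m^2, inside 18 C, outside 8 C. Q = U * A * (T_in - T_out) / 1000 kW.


dT = 18 - (8) = 10 K
Q = U * A * dT
  = 5.9 * 259 * 10
  = 15281 W = 15.28 kW


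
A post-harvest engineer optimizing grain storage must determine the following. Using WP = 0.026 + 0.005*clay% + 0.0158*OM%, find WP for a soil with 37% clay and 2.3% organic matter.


WP = 0.026 + 0.005*37 + 0.0158*2.3
   = 0.026 + 0.1850 + 0.0363
   = 0.2473


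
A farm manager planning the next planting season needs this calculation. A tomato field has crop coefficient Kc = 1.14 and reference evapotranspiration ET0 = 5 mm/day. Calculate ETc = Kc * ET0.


ETc = Kc * ET0
    = 1.14 * 5
    = 5.70 mm/day


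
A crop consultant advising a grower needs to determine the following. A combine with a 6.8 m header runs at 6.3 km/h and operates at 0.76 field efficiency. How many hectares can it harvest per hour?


C = w * v * eta_f / 10
  = 6.8 * 6.3 * 0.76 / 10
  = 32.56 / 10
  = 3.26 ha/h


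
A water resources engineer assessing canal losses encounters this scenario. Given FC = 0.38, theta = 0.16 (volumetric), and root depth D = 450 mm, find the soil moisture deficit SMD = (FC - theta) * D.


SMD = (FC - theta) * D
    = (0.38 - 0.16) * 450
    = 0.220 * 450
    = 99 mm


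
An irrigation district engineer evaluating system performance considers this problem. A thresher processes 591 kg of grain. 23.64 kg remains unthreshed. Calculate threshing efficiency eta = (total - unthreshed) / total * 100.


eta = (total - unthreshed) / total * 100
    = (591 - 23.64) / 591 * 100
    = 567.36 / 591 * 100
    = 96%


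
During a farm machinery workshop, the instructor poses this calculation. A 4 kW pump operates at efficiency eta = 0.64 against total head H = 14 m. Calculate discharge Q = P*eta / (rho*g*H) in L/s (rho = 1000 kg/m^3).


Q = (P * 1000 * eta) / (rho * g * H)
  = (4 * 1000 * 0.64) / (1000 * 9.81 * 14)
  = 2560 / 137340
  = 0.01864 m^3/s = 18.64 L/s


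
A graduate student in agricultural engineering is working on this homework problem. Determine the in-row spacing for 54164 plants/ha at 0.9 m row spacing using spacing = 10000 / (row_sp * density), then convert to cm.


spacing = 10000 / (row_sp * density)
        = 10000 / (0.9 * 54164)
        = 10000 / 48747.60
        = 0.20514 m = 20.51 cm


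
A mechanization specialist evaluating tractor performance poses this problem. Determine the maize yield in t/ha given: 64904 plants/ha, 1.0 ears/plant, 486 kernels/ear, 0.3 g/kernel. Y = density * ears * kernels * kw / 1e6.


Y = density * ears * kernels * kw
  = 64904 * 1.0 * 486 * 0.3 g/ha
  = 9463003.20 g/ha
  = 9463.00 kg/ha = 9.46 t/ha


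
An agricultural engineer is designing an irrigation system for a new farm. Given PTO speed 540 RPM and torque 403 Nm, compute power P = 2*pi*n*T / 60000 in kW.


P = 2*pi*n*T / 60000
  = 2*pi * 540 * 403 / 60000
  = 1367346.79 / 60000
  = 22.79 kW


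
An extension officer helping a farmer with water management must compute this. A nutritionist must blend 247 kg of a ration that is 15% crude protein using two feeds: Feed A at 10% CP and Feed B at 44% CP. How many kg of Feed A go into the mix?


parts_A = CP_b - target = 44 - 15 = 29
parts_B = target - CP_a = 15 - 10 = 5
total_parts = 29 + 5 = 34
Feed A = 247 * 29 / 34 = 210.68 kg
Feed B = 247 * 5 / 34 = 36.32 kg

210.68 kg


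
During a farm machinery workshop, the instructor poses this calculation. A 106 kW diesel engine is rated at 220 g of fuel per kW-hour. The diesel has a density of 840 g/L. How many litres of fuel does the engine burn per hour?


FC = P * BSFC / rho_fuel
   = 106 * 220 / 840
   = 23320 / 840
   = 27.76 L/h


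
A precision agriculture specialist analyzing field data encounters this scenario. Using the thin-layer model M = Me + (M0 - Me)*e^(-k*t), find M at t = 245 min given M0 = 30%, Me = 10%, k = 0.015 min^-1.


M = Me + (M0 - Me) * e^(-k*t)
  = 10 + (30 - 10) * e^(-0.015*245)
  = 10 + 20 * e^(-3.675)
  = 10 + 20 * 0.02535
  = 10 + 0.5070
  = 10.51%


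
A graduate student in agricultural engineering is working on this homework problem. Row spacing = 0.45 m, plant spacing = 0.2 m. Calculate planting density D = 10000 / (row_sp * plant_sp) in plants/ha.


D = 10000 / (row_sp * plant_sp)
  = 10000 / (0.45 * 0.2)
  = 10000 / 0.0900
  = 111111.11 plants/ha


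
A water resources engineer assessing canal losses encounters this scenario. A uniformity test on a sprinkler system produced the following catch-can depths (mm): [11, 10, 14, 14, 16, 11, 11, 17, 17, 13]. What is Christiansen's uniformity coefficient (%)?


xbar = 134 / 10 = 13.400
sum|xi - xbar| = 22
CU = 100 * (1 - 22 / (10 * 13.400))
   = 100 * (1 - 0.1642)
   = 83.58%


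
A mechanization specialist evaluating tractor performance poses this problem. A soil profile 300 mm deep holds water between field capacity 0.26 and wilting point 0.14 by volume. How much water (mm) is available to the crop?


AW = (FC - WP) * D
   = (0.26 - 0.14) * 300
   = 0.12 * 300
   = 36 mm


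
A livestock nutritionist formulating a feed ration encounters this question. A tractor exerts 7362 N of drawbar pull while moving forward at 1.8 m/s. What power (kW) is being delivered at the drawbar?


P = F * v / 1000
  = 7362 * 1.8 / 1000
  = 13251.60 / 1000
  = 13.25 kW


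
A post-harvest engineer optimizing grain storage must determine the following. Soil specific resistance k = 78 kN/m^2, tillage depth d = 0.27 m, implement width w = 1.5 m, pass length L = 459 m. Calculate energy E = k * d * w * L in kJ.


E = k * d * w * L
  = 78 * 0.27 * 1.5 * 459
  = 14499.81 kJ


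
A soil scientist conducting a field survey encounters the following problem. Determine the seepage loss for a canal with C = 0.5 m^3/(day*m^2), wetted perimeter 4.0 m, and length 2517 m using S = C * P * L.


S = C * P * L
  = 0.5 * 4.0 * 2517
  = 5034 m^3/day


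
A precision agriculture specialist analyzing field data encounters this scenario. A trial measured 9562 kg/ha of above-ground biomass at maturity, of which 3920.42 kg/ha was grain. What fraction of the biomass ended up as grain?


HI = grain_yield / biomass
   = 3920.42 / 9562
   = 0.41


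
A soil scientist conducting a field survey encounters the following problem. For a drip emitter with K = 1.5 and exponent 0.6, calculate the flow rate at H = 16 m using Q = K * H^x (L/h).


Q = K * H^x
  = 1.5 * 16^0.6
  = 1.5 * 5.2780
  = 7.92 L/h


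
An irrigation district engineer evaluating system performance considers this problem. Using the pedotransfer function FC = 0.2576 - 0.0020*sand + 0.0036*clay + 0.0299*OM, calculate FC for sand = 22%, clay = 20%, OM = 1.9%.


FC = 0.2576 - 0.0020*22 + 0.0036*20 + 0.0299*1.9
   = 0.2576 - 0.0440 + 0.0720 + 0.0568
   = 0.3424


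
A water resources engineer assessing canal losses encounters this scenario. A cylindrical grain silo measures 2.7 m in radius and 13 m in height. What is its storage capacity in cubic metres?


V = pi * r^2 * h
  = pi * 2.7^2 * 13
  = pi * 7.29 * 13
  = 297.73 m^3


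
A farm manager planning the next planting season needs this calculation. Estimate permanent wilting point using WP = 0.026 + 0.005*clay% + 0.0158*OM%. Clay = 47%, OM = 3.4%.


WP = 0.026 + 0.005*47 + 0.0158*3.4
   = 0.026 + 0.2350 + 0.0537
   = 0.3147


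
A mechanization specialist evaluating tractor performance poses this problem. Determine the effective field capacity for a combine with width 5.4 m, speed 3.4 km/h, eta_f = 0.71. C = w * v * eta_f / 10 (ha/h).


C = w * v * eta_f / 10
  = 5.4 * 3.4 * 0.71 / 10
  = 13.04 / 10
  = 1.30 ha/h


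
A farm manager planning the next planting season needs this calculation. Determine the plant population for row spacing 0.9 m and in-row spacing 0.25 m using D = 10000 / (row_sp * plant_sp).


D = 10000 / (row_sp * plant_sp)
  = 10000 / (0.9 * 0.25)
  = 10000 / 0.2250
  = 44444.44 plants/ha


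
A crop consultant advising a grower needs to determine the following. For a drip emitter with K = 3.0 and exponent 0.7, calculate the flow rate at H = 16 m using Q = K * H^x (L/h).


Q = K * H^x
  = 3.0 * 16^0.7
  = 3.0 * 6.9644
  = 20.89 L/h


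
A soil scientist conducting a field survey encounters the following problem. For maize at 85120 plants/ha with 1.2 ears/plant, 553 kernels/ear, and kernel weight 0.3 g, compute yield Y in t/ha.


Y = density * ears * kernels * kw
  = 85120 * 1.2 * 553 * 0.3 g/ha
  = 16945689.60 g/ha
  = 16945.69 kg/ha = 16.95 t/ha


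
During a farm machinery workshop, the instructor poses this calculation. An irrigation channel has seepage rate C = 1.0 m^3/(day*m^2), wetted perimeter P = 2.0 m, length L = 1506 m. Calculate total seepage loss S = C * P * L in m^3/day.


S = C * P * L
  = 1.0 * 2.0 * 1506
  = 3012 m^3/day


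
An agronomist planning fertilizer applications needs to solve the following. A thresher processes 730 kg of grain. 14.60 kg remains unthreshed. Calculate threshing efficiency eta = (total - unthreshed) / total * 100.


eta = (total - unthreshed) / total * 100
    = (730 - 14.60) / 730 * 100
    = 715.40 / 730 * 100
    = 98%


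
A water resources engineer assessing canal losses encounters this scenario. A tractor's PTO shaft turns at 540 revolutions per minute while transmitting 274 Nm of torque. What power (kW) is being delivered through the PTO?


P = 2*pi*n*T / 60000
  = 2*pi * 540 * 274 / 60000
  = 929660.10 / 60000
  = 15.49 kW


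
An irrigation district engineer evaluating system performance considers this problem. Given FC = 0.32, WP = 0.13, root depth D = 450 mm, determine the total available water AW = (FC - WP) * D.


AW = (FC - WP) * D
   = (0.32 - 0.13) * 450
   = 0.19 * 450
   = 85.50 mm


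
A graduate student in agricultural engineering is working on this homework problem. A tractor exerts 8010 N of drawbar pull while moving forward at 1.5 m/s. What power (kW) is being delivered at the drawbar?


P = F * v / 1000
  = 8010 * 1.5 / 1000
  = 12015 / 1000
  = 12.02 kW


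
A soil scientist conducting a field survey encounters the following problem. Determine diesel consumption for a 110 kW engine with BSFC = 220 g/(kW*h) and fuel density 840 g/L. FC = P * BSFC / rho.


FC = P * BSFC / rho_fuel
   = 110 * 220 / 840
   = 24200 / 840
   = 28.81 L/h


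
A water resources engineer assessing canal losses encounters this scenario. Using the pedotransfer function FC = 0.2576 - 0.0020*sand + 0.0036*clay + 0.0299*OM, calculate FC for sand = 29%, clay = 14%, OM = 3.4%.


FC = 0.2576 - 0.0020*29 + 0.0036*14 + 0.0299*3.4
   = 0.2576 - 0.0580 + 0.0504 + 0.1017
   = 0.3517


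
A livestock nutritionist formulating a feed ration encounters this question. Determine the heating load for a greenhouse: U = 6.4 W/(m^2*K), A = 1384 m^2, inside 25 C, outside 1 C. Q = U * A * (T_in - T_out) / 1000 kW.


dT = 25 - (1) = 24 K
Q = U * A * dT
  = 6.4 * 1384 * 24
  = 212582.40 W = 212.58 kW


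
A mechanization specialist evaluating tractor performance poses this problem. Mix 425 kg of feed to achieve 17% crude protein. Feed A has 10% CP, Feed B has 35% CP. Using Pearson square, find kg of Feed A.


parts_A = CP_b - target = 35 - 17 = 18
parts_B = target - CP_a = 17 - 10 = 7
total_parts = 18 + 7 = 25
Feed A = 425 * 18 / 25 = 306 kg
Feed B = 425 * 7 / 25 = 119 kg

306 kg


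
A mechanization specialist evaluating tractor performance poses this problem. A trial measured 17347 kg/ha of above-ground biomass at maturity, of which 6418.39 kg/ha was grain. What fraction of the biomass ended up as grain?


HI = grain_yield / biomass
   = 6418.39 / 17347
   = 0.37


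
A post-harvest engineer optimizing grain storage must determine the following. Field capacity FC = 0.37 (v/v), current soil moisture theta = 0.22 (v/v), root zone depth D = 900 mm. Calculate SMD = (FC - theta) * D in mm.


SMD = (FC - theta) * D
    = (0.37 - 0.22) * 900
    = 0.150 * 900
    = 135 mm


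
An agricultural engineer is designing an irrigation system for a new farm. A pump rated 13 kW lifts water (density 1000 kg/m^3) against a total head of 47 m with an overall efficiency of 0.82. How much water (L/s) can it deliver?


Q = (P * 1000 * eta) / (rho * g * H)
  = (13 * 1000 * 0.82) / (1000 * 9.81 * 47)
  = 10660 / 461070
  = 0.02312 m^3/s = 23.12 L/s


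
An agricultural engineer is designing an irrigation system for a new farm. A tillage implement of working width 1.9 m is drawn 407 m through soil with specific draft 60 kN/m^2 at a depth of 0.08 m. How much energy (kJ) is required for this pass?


E = k * d * w * L
  = 60 * 0.08 * 1.9 * 407
  = 3711.84 kJ


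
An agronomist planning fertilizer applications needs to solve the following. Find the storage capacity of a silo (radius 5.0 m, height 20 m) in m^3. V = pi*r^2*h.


V = pi * r^2 * h
  = pi * 5.0^2 * 20
  = pi * 25 * 20
  = 1570.80 m^3


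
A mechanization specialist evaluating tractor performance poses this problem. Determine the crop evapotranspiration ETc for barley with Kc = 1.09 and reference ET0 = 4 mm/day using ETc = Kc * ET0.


ETc = Kc * ET0
    = 1.09 * 4
    = 4.36 mm/day


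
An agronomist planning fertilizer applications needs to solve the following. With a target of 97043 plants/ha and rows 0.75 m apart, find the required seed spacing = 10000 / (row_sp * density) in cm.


spacing = 10000 / (row_sp * density)
        = 10000 / (0.75 * 97043)
        = 10000 / 72782.25
        = 0.13740 m = 13.74 cm


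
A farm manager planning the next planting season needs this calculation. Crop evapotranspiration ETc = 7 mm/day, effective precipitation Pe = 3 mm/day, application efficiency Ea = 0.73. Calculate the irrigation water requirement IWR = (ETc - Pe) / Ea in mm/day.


IWR = (ETc - Pe) / Ea
    = (7 - 3) / 0.73
    = 4 / 0.73
    = 5.48 mm/day


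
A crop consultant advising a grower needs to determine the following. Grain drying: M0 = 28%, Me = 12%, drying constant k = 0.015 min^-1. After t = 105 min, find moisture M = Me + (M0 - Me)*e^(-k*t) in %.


M = Me + (M0 - Me) * e^(-k*t)
  = 12 + (28 - 12) * e^(-0.015*105)
  = 12 + 16 * e^(-1.575)
  = 12 + 16 * 0.20701
  = 12 + 3.3121
  = 15.31%


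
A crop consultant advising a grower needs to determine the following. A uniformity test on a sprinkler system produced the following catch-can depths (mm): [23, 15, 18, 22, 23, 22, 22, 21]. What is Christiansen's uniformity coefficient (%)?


xbar = 166 / 8 = 20.750
sum|xi - xbar| = 17
CU = 100 * (1 - 17 / (8 * 20.750))
   = 100 * (1 - 0.1024)
   = 89.76%


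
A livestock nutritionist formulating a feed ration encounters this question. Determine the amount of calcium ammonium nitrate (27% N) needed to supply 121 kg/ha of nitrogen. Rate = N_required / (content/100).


Rate = N_required / (N_content / 100)
     = 121 / (27 / 100)
     = 121 / 0.27
     = 448.15 kg/ha


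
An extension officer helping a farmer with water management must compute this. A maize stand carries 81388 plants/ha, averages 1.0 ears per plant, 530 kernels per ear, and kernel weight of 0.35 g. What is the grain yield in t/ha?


Y = density * ears * kernels * kw
  = 81388 * 1.0 * 530 * 0.35 g/ha
  = 15097474.00 g/ha
  = 15097.47 kg/ha = 15.10 t/ha


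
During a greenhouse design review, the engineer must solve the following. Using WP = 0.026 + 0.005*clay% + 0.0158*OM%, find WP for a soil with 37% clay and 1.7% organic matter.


WP = 0.026 + 0.005*37 + 0.0158*1.7
   = 0.026 + 0.1850 + 0.0269
   = 0.2379


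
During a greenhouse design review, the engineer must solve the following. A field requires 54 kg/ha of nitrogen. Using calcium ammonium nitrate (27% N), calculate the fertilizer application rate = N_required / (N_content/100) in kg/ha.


Rate = N_required / (N_content / 100)
     = 54 / (27 / 100)
     = 54 / 0.27
     = 200 kg/ha


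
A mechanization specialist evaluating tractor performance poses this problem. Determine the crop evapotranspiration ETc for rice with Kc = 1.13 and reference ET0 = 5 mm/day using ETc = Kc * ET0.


ETc = Kc * ET0
    = 1.13 * 5
    = 5.65 mm/day


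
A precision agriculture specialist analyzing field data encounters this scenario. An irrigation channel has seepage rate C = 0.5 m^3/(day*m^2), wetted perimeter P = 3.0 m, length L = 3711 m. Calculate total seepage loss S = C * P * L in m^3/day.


S = C * P * L
  = 0.5 * 3.0 * 3711
  = 5566.50 m^3/day


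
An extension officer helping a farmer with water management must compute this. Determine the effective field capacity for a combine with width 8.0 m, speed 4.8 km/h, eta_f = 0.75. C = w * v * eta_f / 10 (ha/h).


C = w * v * eta_f / 10
  = 8.0 * 4.8 * 0.75 / 10
  = 28.80 / 10
  = 2.88 ha/h


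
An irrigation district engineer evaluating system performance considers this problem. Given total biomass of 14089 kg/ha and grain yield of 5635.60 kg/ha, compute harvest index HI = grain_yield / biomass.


HI = grain_yield / biomass
   = 5635.60 / 14089
   = 0.40


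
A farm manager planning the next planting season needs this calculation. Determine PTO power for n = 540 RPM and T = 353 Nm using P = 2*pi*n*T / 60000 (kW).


P = 2*pi*n*T / 60000
  = 2*pi * 540 * 353 / 60000
  = 1197700.78 / 60000
  = 19.96 kW


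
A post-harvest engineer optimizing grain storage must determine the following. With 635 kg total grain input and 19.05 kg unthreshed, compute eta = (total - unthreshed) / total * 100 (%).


eta = (total - unthreshed) / total * 100
    = (635 - 19.05) / 635 * 100
    = 615.95 / 635 * 100
    = 97%


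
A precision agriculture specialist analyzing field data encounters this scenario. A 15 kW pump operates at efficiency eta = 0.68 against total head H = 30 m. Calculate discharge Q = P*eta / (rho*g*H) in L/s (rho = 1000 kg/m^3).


Q = (P * 1000 * eta) / (rho * g * H)
  = (15 * 1000 * 0.68) / (1000 * 9.81 * 30)
  = 10200 / 294300
  = 0.03466 m^3/s = 34.66 L/s


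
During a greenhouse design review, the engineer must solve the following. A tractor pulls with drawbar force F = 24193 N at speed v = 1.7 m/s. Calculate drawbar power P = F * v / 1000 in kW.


P = F * v / 1000
  = 24193 * 1.7 / 1000
  = 41128.10 / 1000
  = 41.13 kW


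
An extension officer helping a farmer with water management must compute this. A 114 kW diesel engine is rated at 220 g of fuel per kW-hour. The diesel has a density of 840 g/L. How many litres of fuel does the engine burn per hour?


FC = P * BSFC / rho_fuel
   = 114 * 220 / 840
   = 25080 / 840
   = 29.86 L/h


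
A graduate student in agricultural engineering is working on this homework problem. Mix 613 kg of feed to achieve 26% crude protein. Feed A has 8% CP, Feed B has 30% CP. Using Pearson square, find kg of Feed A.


parts_A = CP_b - target = 30 - 26 = 4
parts_B = target - CP_a = 26 - 8 = 18
total_parts = 4 + 18 = 22
Feed A = 613 * 4 / 22 = 111.45 kg
Feed B = 613 * 18 / 22 = 501.55 kg

111.45 kg


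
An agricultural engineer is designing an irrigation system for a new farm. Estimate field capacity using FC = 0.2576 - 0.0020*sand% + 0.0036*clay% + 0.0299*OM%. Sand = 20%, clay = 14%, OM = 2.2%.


FC = 0.2576 - 0.0020*20 + 0.0036*14 + 0.0299*2.2
   = 0.2576 - 0.0400 + 0.0504 + 0.0658
   = 0.3338


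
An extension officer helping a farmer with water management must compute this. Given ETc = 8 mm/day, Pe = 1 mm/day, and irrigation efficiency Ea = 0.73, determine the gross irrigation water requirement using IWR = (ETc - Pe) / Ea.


IWR = (ETc - Pe) / Ea
    = (8 - 1) / 0.73
    = 7 / 0.73
    = 9.59 mm/day


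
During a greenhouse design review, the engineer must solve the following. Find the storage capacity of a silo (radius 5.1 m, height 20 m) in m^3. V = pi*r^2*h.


V = pi * r^2 * h
  = pi * 5.1^2 * 20
  = pi * 26.01 * 20
  = 1634.26 m^3


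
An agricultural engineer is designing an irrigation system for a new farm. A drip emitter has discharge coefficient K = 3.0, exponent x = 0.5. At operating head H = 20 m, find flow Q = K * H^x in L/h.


Q = K * H^x
  = 3.0 * 20^0.5
  = 3.0 * 4.4721
  = 13.42 L/h


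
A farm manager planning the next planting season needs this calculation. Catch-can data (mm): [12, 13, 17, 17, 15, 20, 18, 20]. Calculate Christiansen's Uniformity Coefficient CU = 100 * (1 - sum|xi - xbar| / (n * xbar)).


xbar = 132 / 8 = 16.500
sum|xi - xbar| = 19
CU = 100 * (1 - 19 / (8 * 16.500))
   = 100 * (1 - 0.1439)
   = 85.61%
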